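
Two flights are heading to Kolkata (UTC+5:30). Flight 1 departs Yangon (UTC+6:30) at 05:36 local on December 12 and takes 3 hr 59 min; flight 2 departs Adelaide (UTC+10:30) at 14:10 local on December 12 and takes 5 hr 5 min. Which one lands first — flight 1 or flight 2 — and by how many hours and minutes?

Flight 1 in UTC: 05:36 − 6:30 = 23:06 on Dec 11.
+3 hours and 59 minutes → arrive 03:05 UTC on Dec 12.
Flight 2 in UTC: 14:10 − 10:30 = 03:40 on Dec 12.
+5 hours and 5 minutes → arrive 08:45 UTC on Dec 12.
Flight 1 lands earlier by 5 hours 40 minutes.

the first, by 5 hours 40 minutes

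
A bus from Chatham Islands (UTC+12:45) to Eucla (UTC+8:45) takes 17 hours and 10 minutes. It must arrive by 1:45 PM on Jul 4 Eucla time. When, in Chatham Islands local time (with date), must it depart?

12:35 AM on Jul 4

Target arrival in UTC: 1:45 PM − 8:45 = 5:00 AM on Jul 4.
Subtract 17 hours and 10 minutes → departure 11:50 AM UTC on Jul 3.
Chatham Islands is UTC+12:45: 11:50 AM + 12:45 = 12:35 AM on Jul 4.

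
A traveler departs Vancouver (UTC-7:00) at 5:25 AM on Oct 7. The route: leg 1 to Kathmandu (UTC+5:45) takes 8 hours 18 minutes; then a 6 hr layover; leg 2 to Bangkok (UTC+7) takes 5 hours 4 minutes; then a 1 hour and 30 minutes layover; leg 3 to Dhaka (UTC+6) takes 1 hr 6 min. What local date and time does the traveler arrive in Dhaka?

4:23 PM on October 8

Convert departure to UTC: 5:25 AM + 7:00 = 12:25 PM UTC on Oct 7.
Add 8 hours 18 minutes leg 1 → 8:43 PM UTC.
Add 6 hours layover in Kathmandu → 2:43 AM UTC (Oct 8).
Add 5 hours and 4 minutes leg 2 → 7:47 AM UTC.
Add 1 hour and 30 minutes layover in Bangkok → 9:17 AM UTC.
Add 1 hour 6 minutes leg 3 → 10:23 AM UTC.
Dhaka is UTC+6:00, so local arrival = 10:23 AM + 6:00 = 4:23 PM on Oct 8.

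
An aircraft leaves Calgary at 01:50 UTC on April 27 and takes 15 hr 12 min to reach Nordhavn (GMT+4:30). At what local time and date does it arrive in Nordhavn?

Departure is given in UTC: 01:50 on Apr 27.
Add 15 hours and 12 minutes → 17:02 UTC.
Nordhavn is UTC+4:30: 17:02 + 4:30 = 21:32 on Apr 27.

21:32 on April 27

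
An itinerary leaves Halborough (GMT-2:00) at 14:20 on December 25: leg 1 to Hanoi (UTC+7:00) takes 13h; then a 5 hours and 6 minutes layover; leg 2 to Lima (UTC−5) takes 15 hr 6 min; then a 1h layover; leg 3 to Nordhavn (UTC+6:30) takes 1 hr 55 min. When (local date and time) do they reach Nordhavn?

Convert departure to UTC: 14:20 + 2:00 = 16:20 UTC on Dec 25.
Add 13 hours leg 1 → 05:20 UTC (Dec 26).
Add 5 hours 6 minutes layover in Hanoi → 10:26 UTC.
Add 15 hours and 6 minutes leg 2 → 01:32 UTC (Dec 27).
Add 1 hour layover in Lima → 02:32 UTC.
Add 1 hour and 55 minutes leg 3 → 04:27 UTC.
Nordhavn is UTC+6:30, so local arrival = 04:27 + 6:30 = 10:57 on Dec 27.

10:57 on Dec 27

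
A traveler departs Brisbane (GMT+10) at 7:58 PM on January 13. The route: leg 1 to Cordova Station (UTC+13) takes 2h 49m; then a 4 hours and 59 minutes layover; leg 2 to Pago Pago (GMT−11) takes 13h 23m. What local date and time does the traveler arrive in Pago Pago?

8:09 PM on Jan 13

Convert departure to UTC: 7:58 PM − 10:00 = 9:58 AM UTC on Jan 13.
Add 2 hours and 49 minutes leg 1 → 12:47 PM UTC.
Add 4 hours 59 minutes layover in Cordova Station → 5:46 PM UTC.
Add 13 hours 23 minutes leg 2 → 7:09 AM UTC (Jan 14).
Pago Pago is UTC−11:00, so local arrival = 7:09 AM − 11:00 = 8:09 PM on Jan 13.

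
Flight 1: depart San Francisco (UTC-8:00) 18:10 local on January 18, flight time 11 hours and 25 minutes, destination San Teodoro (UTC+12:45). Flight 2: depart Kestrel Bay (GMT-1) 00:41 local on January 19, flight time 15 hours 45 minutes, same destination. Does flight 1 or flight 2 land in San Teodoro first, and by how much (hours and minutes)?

Flight 1 in UTC: 18:10 + 8:00 = 02:10 on Jan 19.
+11 hours and 25 minutes → arrive 13:35 UTC on Jan 19.
Flight 2 in UTC: 00:41 + 1:00 = 01:41 on Jan 19.
+15 hours 45 minutes → arrive 17:26 UTC on Jan 19.
Flight 1 lands earlier by 3 hours 51 minutes.

the first, by 3 hours 51 minutes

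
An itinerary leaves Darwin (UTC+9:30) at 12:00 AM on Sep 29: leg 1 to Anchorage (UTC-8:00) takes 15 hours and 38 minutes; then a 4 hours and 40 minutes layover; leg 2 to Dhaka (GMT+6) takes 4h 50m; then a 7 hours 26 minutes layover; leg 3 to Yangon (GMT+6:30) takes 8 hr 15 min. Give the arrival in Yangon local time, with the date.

Convert departure to UTC: 12:00 AM − 9:30 = 2:30 PM UTC on Sep 28.
Add 15 hours and 38 minutes leg 1 → 6:08 AM UTC (Sep 29).
Add 4 hours 40 minutes layover in Anchorage → 10:48 AM UTC.
Add 4 hours and 50 minutes leg 2 → 3:38 PM UTC.
Add 7 hours and 26 minutes layover in Dhaka → 11:04 PM UTC.
Add 8 hours 15 minutes leg 3 → 7:19 AM UTC (Sep 30).
Yangon is UTC+6:30, so local arrival = 7:19 AM + 6:30 = 1:49 PM on Sep 30.

1:49 PM on September 30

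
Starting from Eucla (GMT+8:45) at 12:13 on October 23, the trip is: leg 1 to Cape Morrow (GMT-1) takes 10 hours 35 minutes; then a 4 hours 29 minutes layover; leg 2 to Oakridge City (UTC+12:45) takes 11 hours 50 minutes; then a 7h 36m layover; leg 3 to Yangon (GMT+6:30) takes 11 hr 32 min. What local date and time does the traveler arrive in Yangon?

08:00 on Oct 25

Convert departure to UTC: 12:13 − 8:45 = 03:28 UTC on Oct 23.
Add 10 hours 35 minutes leg 1 → 14:03 UTC.
Add 4 hours and 29 minutes layover in Cape Morrow → 18:32 UTC.
Add 11 hours and 50 minutes leg 2 → 06:22 UTC (Oct 24).
Add 7 hours and 36 minutes layover in Oakridge City → 13:58 UTC.
Add 11 hours and 32 minutes leg 3 → 01:30 UTC (Oct 25).
Yangon is UTC+6:30, so local arrival = 01:30 + 6:30 = 08:00 on Oct 25.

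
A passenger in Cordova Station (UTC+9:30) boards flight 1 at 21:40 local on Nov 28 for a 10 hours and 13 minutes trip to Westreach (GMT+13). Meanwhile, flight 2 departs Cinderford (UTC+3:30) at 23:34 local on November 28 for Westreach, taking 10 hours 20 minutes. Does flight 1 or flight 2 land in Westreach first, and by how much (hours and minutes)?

the first, by 8 hours 1 minute

Flight 1 in UTC: 21:40 − 9:30 = 12:10 on Nov 28.
+10 hours 13 minutes → arrive 22:23 UTC on Nov 28.
Flight 2 in UTC: 23:34 − 3:30 = 20:04 on Nov 28.
+10 hours and 20 minutes → arrive 06:24 UTC on Nov 29.
Flight 1 lands earlier by 8 hours 1 minute.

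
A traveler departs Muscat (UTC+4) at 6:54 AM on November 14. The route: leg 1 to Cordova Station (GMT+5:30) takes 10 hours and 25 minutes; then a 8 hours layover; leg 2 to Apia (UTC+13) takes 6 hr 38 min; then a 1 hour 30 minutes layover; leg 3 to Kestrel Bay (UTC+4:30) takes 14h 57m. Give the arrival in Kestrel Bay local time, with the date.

Convert departure to UTC: 6:54 AM − 4:00 = 2:54 AM UTC on Nov 14.
Add 10 hours 25 minutes leg 1 → 1:19 PM UTC.
Add 8 hours layover in Cordova Station → 9:19 PM UTC.
Add 6 hours and 38 minutes leg 2 → 3:57 AM UTC (Nov 15).
Add 1 hour and 30 minutes layover in Apia → 5:27 AM UTC.
Add 14 hours 57 minutes leg 3 → 8:24 PM UTC.
Kestrel Bay is UTC+4:30, so local arrival = 8:24 PM + 4:30 = 12:54 AM on Nov 16.

12:54 AM on November 16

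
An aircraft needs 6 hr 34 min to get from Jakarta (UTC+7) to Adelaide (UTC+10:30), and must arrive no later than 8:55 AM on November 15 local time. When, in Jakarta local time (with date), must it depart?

10:51 PM on November 14

Target arrival in UTC: 8:55 AM − 10:30 = 10:25 PM on Nov 14.
Subtract 6 hours 34 minutes → departure 3:51 PM UTC on Nov 14.
Jakarta is UTC+7:00: 3:51 PM + 7:00 = 10:51 PM on Nov 14.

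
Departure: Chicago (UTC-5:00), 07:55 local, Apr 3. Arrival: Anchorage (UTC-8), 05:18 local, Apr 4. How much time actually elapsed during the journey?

24 hours 23 minutes

Departure in UTC: 07:55 + 5:00 = 12:55 on Apr 3.
Arrival in UTC: 05:18 + 8:00 = 13:18 on Apr 4.
Elapsed = 13:18 − 12:55 (+1 day) = 24 hours 23 minutes.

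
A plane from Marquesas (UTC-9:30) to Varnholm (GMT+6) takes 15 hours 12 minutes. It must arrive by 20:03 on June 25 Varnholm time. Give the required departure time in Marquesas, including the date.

13:21 on Jun 24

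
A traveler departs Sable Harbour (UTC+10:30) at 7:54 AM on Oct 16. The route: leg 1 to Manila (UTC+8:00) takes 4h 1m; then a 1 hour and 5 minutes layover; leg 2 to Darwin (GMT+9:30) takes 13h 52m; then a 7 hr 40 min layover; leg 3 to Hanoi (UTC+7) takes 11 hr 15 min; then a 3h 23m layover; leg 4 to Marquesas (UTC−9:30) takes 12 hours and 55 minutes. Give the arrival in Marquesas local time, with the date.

6:05 PM on Oct 17

Convert departure to UTC: 7:54 AM − 10:30 = 9:24 PM UTC on Oct 15.
Add 4 hours 1 minute leg 1 → 1:25 AM UTC (Oct 16).
Add 1 hour and 5 minutes layover in Manila → 2:30 AM UTC.
Add 13 hours and 52 minutes leg 2 → 4:22 PM UTC.
Add 7 hours 40 minutes layover in Darwin → 12:02 AM UTC (Oct 17).
Add 11 hours and 15 minutes leg 3 → 11:17 AM UTC.
Add 3 hours 23 minutes layover in Hanoi → 2:40 PM UTC.
Add 12 hours and 55 minutes leg 4 → 3:35 AM UTC (Oct 18).
Marquesas is UTC−9:30, so local arrival = 3:35 AM − 9:30 = 6:05 PM on Oct 17.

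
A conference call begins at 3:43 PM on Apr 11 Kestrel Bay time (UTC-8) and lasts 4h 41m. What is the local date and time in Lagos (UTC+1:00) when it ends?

Convert start to UTC: 3:43 PM + 8:00 = 11:43 PM UTC on Apr 11.
Add 4 hours and 41 minutes duration → 4:24 AM UTC (Apr 12).
Lagos is UTC+1:00, so local end time = 4:24 AM + 1:00 = 5:24 AM on Apr 12.

5:24 AM on Apr 12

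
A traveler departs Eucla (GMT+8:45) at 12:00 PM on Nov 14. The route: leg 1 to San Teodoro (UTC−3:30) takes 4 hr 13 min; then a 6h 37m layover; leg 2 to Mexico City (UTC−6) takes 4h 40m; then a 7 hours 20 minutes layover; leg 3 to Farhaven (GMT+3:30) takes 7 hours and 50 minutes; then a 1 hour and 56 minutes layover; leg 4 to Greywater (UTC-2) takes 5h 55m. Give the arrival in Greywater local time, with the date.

3:46 PM on Nov 15

Convert departure to UTC: 12:00 PM − 8:45 = 3:15 AM UTC on Nov 14.
Add 4 hours and 13 minutes leg 1 → 7:28 AM UTC.
Add 6 hours 37 minutes layover in San Teodoro → 2:05 PM UTC.
Add 4 hours 40 minutes leg 2 → 6:45 PM UTC.
Add 7 hours and 20 minutes layover in Mexico City → 2:05 AM UTC (Nov 15).
Add 7 hours and 50 minutes leg 3 → 9:55 AM UTC.
Add 1 hour 56 minutes layover in Farhaven → 11:51 AM UTC.
Add 5 hours 55 minutes leg 4 → 5:46 PM UTC.
Greywater is UTC−2:00, so local arrival = 5:46 PM − 2:00 = 3:46 PM on Nov 15.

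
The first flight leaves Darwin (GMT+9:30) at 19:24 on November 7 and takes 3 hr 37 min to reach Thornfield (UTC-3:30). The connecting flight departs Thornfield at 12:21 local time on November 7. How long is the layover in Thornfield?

2 hours 20 minutes

Convert departure to UTC: 19:24 − 9:30 = 09:54 UTC on Nov 7.
Add 3 hours 37 minutes flight time → 13:31 UTC.
Thornfield is UTC−3:30, so local arrival = 13:31 − 3:30 = 10:01 on Nov 7.
Layover = 12:21 − 10:01 = 2 hours 20 minutes.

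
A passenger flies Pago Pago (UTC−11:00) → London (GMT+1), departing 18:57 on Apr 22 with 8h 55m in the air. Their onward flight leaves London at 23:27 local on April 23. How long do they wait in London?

7 hours 35 minutes

Convert departure to UTC: 18:57 + 11:00 = 05:57 UTC on Apr 23.
Add 8 hours 55 minutes flight time → 14:52 UTC.
London is UTC+1:00, so local arrival = 14:52 + 1:00 = 15:52 on Apr 23.
Layover = 23:27 − 15:52 = 7 hours 35 minutes.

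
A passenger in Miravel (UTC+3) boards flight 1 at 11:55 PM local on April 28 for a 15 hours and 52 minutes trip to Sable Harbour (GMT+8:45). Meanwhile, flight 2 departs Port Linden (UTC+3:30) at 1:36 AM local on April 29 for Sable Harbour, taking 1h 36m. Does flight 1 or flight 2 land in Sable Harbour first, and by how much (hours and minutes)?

Flight 1 in UTC: 11:55 PM − 3:00 = 8:55 PM on Apr 28.
+15 hours and 52 minutes → arrive 12:47 PM UTC on Apr 29.
Flight 2 in UTC: 1:36 AM − 3:30 = 10:06 PM on Apr 28.
+1 hour 36 minutes → arrive 11:42 PM UTC on Apr 28.
Flight 2 lands earlier by 13 hours 5 minutes.

the second, by 13 hours 5 minutes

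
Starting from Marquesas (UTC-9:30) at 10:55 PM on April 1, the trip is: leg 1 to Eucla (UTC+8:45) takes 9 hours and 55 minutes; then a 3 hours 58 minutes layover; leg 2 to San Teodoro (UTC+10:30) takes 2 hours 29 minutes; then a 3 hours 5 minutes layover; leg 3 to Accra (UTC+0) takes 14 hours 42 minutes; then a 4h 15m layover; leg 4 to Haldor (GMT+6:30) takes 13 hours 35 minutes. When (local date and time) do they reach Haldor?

Convert departure to UTC: 10:55 PM + 9:30 = 8:25 AM UTC on Apr 2.
Add 9 hours 55 minutes leg 1 → 6:20 PM UTC.
Add 3 hours 58 minutes layover in Eucla → 10:18 PM UTC.
Add 2 hours and 29 minutes leg 2 → 12:47 AM UTC (Apr 3).
Add 3 hours and 5 minutes layover in San Teodoro → 3:52 AM UTC.
Add 14 hours 42 minutes leg 3 → 6:34 PM UTC.
Add 4 hours 15 minutes layover in Accra → 10:49 PM UTC.
Add 13 hours and 35 minutes leg 4 → 12:24 PM UTC (Apr 4).
Haldor is UTC+6:30, so local arrival = 12:24 PM + 6:30 = 6:54 PM on Apr 4.

6:54 PM on April 4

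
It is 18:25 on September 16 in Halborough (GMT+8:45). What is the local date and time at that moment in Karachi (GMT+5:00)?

In UTC: 18:25 − 8:45 = 09:40 on Sep 16.
Karachi is UTC+5:00: 09:40 + 5:00 = 14:40 on Sep 16.

14:40 on September 16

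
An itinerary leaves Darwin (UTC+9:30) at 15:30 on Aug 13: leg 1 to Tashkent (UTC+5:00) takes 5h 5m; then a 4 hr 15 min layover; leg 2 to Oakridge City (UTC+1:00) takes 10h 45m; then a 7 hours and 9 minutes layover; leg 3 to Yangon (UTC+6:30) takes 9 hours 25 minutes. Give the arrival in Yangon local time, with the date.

Convert departure to UTC: 15:30 − 9:30 = 06:00 UTC on Aug 13.
Add 5 hours and 5 minutes leg 1 → 11:05 UTC.
Add 4 hours and 15 minutes layover in Tashkent → 15:20 UTC.
Add 10 hours and 45 minutes leg 2 → 02:05 UTC (Aug 14).
Add 7 hours 9 minutes layover in Oakridge City → 09:14 UTC.
Add 9 hours 25 minutes leg 3 → 18:39 UTC.
Yangon is UTC+6:30, so local arrival = 18:39 + 6:30 = 01:09 on Aug 15.

01:09 on August 15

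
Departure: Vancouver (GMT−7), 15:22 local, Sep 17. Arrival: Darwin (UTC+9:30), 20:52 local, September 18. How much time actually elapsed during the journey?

Departure in UTC: 15:22 + 7:00 = 22:22 on Sep 17.
Arrival in UTC: 20:52 − 9:30 = 11:22 on Sep 18.
Elapsed = 11:22 − 22:22 (+1 day) = 13 hours.

13 hours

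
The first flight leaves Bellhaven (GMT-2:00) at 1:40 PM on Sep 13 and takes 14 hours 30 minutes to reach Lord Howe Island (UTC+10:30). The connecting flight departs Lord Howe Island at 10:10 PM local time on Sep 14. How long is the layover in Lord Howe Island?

5 hours 30 minutes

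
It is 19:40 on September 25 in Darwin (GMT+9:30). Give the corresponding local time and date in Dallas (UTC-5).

05:10 on Sep 25

Dallas is 14:30 behind Darwin.
Shift by the zone difference: 19:40 − 14:30 = 05:10 on Sep 25 in Dallas.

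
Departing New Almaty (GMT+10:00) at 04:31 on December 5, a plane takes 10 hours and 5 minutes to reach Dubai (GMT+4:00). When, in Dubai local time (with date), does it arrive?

Convert departure to UTC: 04:31 − 10:00 = 18:31 UTC on Dec 4.
Add 10 hours and 5 minutes travel time → 04:36 UTC (Dec 5).
Dubai is UTC+4:00, so local arrival = 04:36 + 4:00 = 08:36 on Dec 5.

08:36 on Dec 5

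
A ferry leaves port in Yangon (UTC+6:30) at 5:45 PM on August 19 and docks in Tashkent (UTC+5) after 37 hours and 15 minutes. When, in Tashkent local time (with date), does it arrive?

Convert departure to UTC: 5:45 PM − 6:30 = 11:15 AM UTC on Aug 19.
Add 37 hours and 15 minutes travel time → 12:30 AM UTC (Aug 21).
Tashkent is UTC+5:00, so local arrival = 12:30 AM + 5:00 = 5:30 AM on Aug 21.

5:30 AM on August 21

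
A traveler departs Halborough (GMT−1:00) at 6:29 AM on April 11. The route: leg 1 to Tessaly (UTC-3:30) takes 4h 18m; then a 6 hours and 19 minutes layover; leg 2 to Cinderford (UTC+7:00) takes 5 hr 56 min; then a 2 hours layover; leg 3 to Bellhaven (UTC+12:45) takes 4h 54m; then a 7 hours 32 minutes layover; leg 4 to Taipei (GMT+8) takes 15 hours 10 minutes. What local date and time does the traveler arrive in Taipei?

1:38 PM on Apr 13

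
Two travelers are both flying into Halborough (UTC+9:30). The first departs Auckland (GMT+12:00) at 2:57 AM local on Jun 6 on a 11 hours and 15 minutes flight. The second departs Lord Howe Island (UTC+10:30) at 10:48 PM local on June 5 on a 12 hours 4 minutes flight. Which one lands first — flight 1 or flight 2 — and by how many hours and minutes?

the second, by 1 hour 50 minutes

Flight 1 in UTC: 2:57 AM − 12:00 = 2:57 PM on Jun 5.
+11 hours 15 minutes → arrive 2:12 AM UTC on Jun 6.
Flight 2 in UTC: 10:48 PM − 10:30 = 12:18 PM on Jun 5.
+12 hours 4 minutes → arrive 12:22 AM UTC on Jun 6.
Flight 2 lands earlier by 1 hour 50 minutes.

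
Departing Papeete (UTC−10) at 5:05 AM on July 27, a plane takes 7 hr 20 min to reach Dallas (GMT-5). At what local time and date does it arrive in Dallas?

Convert departure to UTC: 5:05 AM + 10:00 = 3:05 PM UTC on Jul 27.
Add 7 hours and 20 minutes travel time → 10:25 PM UTC.
Dallas is UTC−5:00, so local arrival = 10:25 PM − 5:00 = 5:25 PM on Jul 27.

5:25 PM on July 27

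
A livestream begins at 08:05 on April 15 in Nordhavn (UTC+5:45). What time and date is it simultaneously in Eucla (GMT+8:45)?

In UTC: 08:05 − 5:45 = 02:20 on Apr 15.
Eucla is UTC+8:45: 02:20 + 8:45 = 11:05 on Apr 15.

11:05 on Apr 15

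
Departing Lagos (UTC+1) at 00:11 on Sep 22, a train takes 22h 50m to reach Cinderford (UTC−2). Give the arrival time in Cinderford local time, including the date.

20:01 on September 22

Convert departure to UTC: 00:11 − 1:00 = 23:11 UTC on Sep 21.
Add 22 hours and 50 minutes travel time → 22:01 UTC (Sep 22).
Cinderford is UTC−2:00, so local arrival = 22:01 − 2:00 = 20:01 on Sep 22.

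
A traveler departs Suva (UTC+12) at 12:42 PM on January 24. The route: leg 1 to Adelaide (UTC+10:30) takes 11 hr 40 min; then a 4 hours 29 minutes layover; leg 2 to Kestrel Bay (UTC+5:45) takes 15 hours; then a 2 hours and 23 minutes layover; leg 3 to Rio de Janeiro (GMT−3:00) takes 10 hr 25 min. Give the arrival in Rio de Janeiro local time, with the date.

5:39 PM on January 25

Convert departure to UTC: 12:42 PM − 12:00 = 12:42 AM UTC on Jan 24.
Add 11 hours 40 minutes leg 1 → 12:22 PM UTC.
Add 4 hours 29 minutes layover in Adelaide → 4:51 PM UTC.
Add 15 hours leg 2 → 7:51 AM UTC (Jan 25).
Add 2 hours 23 minutes layover in Kestrel Bay → 10:14 AM UTC.
Add 10 hours 25 minutes leg 3 → 8:39 PM UTC.
Rio de Janeiro is UTC−3:00, so local arrival = 8:39 PM − 3:00 = 5:39 PM on Jan 25.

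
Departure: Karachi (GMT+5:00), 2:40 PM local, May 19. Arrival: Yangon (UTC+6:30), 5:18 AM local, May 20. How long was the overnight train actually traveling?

13 hours 8 minutes

Yangon is 1:30 ahead of Karachi.
Clock-face elapsed time (ignoring zones) is 14 hours 38 minutes.
Actual elapsed = 14 hours 38 minutes − 1:30 = 13 hours 8 minutes.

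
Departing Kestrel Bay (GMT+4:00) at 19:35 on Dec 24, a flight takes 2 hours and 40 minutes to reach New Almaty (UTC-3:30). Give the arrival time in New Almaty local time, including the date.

New Almaty is 7:30 behind Kestrel Bay.
After 2 hours and 40 minutes it is 22:15 in Kestrel Bay.
Shift by the zone difference: 22:15 − 7:30 = 14:45 on Dec 24 in New Almaty.

14:45 on Dec 24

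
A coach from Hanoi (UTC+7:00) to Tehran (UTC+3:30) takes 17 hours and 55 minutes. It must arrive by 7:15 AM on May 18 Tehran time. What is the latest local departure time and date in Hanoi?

4:50 PM on May 17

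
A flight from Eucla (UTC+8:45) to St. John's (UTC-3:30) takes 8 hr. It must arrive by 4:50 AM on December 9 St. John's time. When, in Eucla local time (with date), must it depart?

Target arrival in UTC: 4:50 AM + 3:30 = 8:20 AM on Dec 9.
Subtract 8 hours → departure 12:20 AM UTC on Dec 9.
Eucla is UTC+8:45: 12:20 AM + 8:45 = 9:05 AM on Dec 9.

9:05 AM on December 9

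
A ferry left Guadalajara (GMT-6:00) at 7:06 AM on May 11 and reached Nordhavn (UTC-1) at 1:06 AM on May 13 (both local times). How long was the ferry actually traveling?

37 hours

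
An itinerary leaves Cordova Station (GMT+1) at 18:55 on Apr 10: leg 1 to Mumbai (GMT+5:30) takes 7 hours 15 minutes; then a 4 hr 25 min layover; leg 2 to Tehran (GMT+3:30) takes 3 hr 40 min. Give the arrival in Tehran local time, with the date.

12:45 on April 11

Convert departure to UTC: 18:55 − 1:00 = 17:55 UTC on Apr 10.
Add 7 hours 15 minutes leg 1 → 01:10 UTC (Apr 11).
Add 4 hours and 25 minutes layover in Mumbai → 05:35 UTC.
Add 3 hours and 40 minutes leg 2 → 09:15 UTC.
Tehran is UTC+3:30, so local arrival = 09:15 + 3:30 = 12:45 on Apr 11.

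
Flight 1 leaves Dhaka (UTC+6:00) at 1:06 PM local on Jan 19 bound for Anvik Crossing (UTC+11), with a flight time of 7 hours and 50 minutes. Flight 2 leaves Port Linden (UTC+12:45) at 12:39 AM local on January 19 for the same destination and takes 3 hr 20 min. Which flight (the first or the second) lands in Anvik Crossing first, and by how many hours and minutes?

the second, by 23 hours 42 minutes

Flight 1 in UTC: 1:06 PM − 6:00 = 7:06 AM on Jan 19.
+7 hours and 50 minutes → arrive 2:56 PM UTC on Jan 19.
Flight 2 in UTC: 12:39 AM − 12:45 = 11:54 AM on Jan 18.
+3 hours 20 minutes → arrive 3:14 PM UTC on Jan 18.
Flight 2 lands earlier by 23 hours 42 minutes.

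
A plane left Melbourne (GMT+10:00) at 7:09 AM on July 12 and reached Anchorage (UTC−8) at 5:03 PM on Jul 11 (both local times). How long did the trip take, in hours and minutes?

Anchorage is 18:00 behind Melbourne.
Clock-face elapsed time (ignoring zones) is −14 hours 6 minutes.
Actual elapsed = −14 hours 6 minutes + 18:00 = 3 hours 54 minutes.

3 hours 54 minutes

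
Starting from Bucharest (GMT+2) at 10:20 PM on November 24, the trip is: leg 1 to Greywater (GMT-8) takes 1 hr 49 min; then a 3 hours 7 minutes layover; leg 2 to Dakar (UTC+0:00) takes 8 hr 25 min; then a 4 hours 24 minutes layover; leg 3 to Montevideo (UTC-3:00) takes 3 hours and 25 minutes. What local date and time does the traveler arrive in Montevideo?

Convert departure to UTC: 10:20 PM − 2:00 = 8:20 PM UTC on Nov 24.
Add 1 hour and 49 minutes leg 1 → 10:09 PM UTC.
Add 3 hours and 7 minutes layover in Greywater → 1:16 AM UTC (Nov 25).
Add 8 hours 25 minutes leg 2 → 9:41 AM UTC.
Add 4 hours 24 minutes layover in Dakar → 2:05 PM UTC.
Add 3 hours 25 minutes leg 3 → 5:30 PM UTC.
Montevideo is UTC−3:00, so local arrival = 5:30 PM − 3:00 = 2:30 PM on Nov 25.

2:30 PM on November 25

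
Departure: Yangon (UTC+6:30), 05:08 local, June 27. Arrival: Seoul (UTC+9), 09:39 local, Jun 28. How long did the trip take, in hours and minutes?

26 hours 1 minute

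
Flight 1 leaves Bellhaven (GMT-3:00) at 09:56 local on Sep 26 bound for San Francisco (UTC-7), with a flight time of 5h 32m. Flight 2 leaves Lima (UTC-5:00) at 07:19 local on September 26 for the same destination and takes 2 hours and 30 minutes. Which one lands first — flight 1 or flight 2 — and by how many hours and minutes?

the second, by 3 hours 39 minutes

Flight 1 in UTC: 09:56 + 3:00 = 12:56 on Sep 26.
+5 hours 32 minutes → arrive 18:28 UTC on Sep 26.
Flight 2 in UTC: 07:19 + 5:00 = 12:19 on Sep 26.
+2 hours and 30 minutes → arrive 14:49 UTC on Sep 26.
Flight 2 lands earlier by 3 hours 39 minutes.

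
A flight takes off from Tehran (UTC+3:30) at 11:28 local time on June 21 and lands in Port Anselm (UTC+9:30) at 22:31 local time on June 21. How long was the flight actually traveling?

Departure in UTC: 11:28 − 3:30 = 07:58 on Jun 21.
Arrival in UTC: 22:31 − 9:30 = 13:01 on Jun 21.
Elapsed = 13:01 − 07:58 = 5 hours 3 minutes.

5 hours 3 minutes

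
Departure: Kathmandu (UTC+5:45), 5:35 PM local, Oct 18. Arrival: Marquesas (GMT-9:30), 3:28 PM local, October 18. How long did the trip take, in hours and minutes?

13 hours 8 minutes

Marquesas is 15:15 behind Kathmandu.
Clock-face elapsed time (ignoring zones) is −2 hours 7 minutes.
Actual elapsed = −2 hours 7 minutes + 15:15 = 13 hours 8 minutes.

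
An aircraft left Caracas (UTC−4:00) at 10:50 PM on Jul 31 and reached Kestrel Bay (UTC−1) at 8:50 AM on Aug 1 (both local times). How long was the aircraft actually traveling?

7 hours

Departure in UTC: 10:50 PM + 4:00 = 2:50 AM on Aug 1.
Arrival in UTC: 8:50 AM + 1:00 = 9:50 AM on Aug 1.
Elapsed = 9:50 AM − 2:50 AM = 7 hours.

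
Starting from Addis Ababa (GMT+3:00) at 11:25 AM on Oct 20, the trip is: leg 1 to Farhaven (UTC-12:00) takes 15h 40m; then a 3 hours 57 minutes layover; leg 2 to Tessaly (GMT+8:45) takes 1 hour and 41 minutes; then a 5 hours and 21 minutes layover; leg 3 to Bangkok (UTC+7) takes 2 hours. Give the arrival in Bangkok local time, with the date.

8:04 PM on October 21

Convert departure to UTC: 11:25 AM − 3:00 = 8:25 AM UTC on Oct 20.
Add 15 hours and 40 minutes leg 1 → 12:05 AM UTC (Oct 21).
Add 3 hours 57 minutes layover in Farhaven → 4:02 AM UTC.
Add 1 hour and 41 minutes leg 2 → 5:43 AM UTC.
Add 5 hours and 21 minutes layover in Tessaly → 11:04 AM UTC.
Add 2 hours leg 3 → 1:04 PM UTC.
Bangkok is UTC+7:00, so local arrival = 1:04 PM + 7:00 = 8:04 PM on Oct 21.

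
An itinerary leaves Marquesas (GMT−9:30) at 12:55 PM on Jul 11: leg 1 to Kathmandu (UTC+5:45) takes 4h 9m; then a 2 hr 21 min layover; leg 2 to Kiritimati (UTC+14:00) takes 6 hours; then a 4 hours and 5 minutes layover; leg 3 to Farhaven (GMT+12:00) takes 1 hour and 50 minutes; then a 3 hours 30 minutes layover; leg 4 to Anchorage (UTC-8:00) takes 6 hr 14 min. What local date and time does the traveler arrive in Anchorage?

Convert departure to UTC: 12:55 PM + 9:30 = 10:25 PM UTC on Jul 11.
Add 4 hours and 9 minutes leg 1 → 2:34 AM UTC (Jul 12).
Add 2 hours 21 minutes layover in Kathmandu → 4:55 AM UTC.
Add 6 hours leg 2 → 10:55 AM UTC.
Add 4 hours and 5 minutes layover in Kiritimati → 3:00 PM UTC.
Add 1 hour 50 minutes leg 3 → 4:50 PM UTC.
Add 3 hours and 30 minutes layover in Farhaven → 8:20 PM UTC.
Add 6 hours 14 minutes leg 4 → 2:34 AM UTC (Jul 13).
Anchorage is UTC−8:00, so local arrival = 2:34 AM − 8:00 = 6:34 PM on Jul 12.

6:34 PM on July 12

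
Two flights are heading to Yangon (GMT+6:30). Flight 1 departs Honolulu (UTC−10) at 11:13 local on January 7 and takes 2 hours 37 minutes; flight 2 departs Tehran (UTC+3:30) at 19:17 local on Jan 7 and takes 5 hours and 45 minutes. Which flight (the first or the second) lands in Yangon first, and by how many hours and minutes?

Flight 1 in UTC: 11:13 + 10:00 = 21:13 on Jan 7.
+2 hours 37 minutes → arrive 23:50 UTC on Jan 7.
Flight 2 in UTC: 19:17 − 3:30 = 15:47 on Jan 7.
+5 hours 45 minutes → arrive 21:32 UTC on Jan 7.
Flight 2 lands earlier by 2 hours 18 minutes.

the second, by 2 hours 18 minutes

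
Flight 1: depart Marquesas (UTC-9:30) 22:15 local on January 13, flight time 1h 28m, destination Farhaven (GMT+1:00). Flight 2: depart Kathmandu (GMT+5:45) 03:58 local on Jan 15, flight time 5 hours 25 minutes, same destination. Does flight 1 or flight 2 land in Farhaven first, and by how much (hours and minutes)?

the first, by 18 hours 25 minutes

Flight 1 in UTC: 22:15 + 9:30 = 07:45 on Jan 14.
+1 hour 28 minutes → arrive 09:13 UTC on Jan 14.
Flight 2 in UTC: 03:58 − 5:45 = 22:13 on Jan 14.
+5 hours 25 minutes → arrive 03:38 UTC on Jan 15.
Flight 1 lands earlier by 18 hours 25 minutes.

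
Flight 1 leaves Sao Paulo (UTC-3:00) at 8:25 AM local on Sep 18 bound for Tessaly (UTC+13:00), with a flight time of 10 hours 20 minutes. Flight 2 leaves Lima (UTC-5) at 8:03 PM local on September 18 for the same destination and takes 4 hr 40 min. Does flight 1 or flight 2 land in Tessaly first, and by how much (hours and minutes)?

the first, by 7 hours 58 minutes

Flight 1 in UTC: 8:25 AM + 3:00 = 11:25 AM on Sep 18.
+10 hours and 20 minutes → arrive 9:45 PM UTC on Sep 18.
Flight 2 in UTC: 8:03 PM + 5:00 = 1:03 AM on Sep 19.
+4 hours 40 minutes → arrive 5:43 AM UTC on Sep 19.
Flight 1 lands earlier by 7 hours 58 minutes.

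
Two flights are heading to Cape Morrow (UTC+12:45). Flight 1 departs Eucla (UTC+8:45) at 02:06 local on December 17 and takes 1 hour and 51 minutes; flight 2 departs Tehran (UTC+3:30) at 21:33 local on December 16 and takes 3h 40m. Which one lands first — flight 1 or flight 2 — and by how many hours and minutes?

the first, by 2 hours 31 minutes

Flight 1 in UTC: 02:06 − 8:45 = 17:21 on Dec 16.
+1 hour 51 minutes → arrive 19:12 UTC on Dec 16.
Flight 2 in UTC: 21:33 − 3:30 = 18:03 on Dec 16.
+3 hours 40 minutes → arrive 21:43 UTC on Dec 16.
Flight 1 lands earlier by 2 hours 31 minutes.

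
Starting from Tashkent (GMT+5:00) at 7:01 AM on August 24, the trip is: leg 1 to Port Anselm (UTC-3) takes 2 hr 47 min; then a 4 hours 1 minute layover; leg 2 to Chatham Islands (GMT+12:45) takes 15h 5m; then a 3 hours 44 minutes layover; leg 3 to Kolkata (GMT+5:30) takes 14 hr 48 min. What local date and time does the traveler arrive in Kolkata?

11:56 PM on Aug 25

Convert departure to UTC: 7:01 AM − 5:00 = 2:01 AM UTC on Aug 24.
Add 2 hours 47 minutes leg 1 → 4:48 AM UTC.
Add 4 hours and 1 minute layover in Port Anselm → 8:49 AM UTC.
Add 15 hours 5 minutes leg 2 → 11:54 PM UTC.
Add 3 hours 44 minutes layover in Chatham Islands → 3:38 AM UTC (Aug 25).
Add 14 hours and 48 minutes leg 3 → 6:26 PM UTC.
Kolkata is UTC+5:30, so local arrival = 6:26 PM + 5:30 = 11:56 PM on Aug 25.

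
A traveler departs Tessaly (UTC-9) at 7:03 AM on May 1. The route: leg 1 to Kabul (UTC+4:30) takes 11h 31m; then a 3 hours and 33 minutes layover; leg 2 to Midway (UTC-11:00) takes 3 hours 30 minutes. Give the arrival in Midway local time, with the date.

11:37 PM on May 1

Convert departure to UTC: 7:03 AM + 9:00 = 4:03 PM UTC on May 1.
Add 11 hours 31 minutes leg 1 → 3:34 AM UTC (May 2).
Add 3 hours 33 minutes layover in Kabul → 7:07 AM UTC.
Add 3 hours and 30 minutes leg 2 → 10:37 AM UTC.
Midway is UTC−11:00, so local arrival = 10:37 AM − 11:00 = 11:37 PM on May 1.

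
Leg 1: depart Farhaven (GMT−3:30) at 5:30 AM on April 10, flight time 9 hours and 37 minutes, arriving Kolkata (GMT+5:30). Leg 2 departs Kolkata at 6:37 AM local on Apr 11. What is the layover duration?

Convert departure to UTC: 5:30 AM + 3:30 = 9:00 AM UTC on Apr 10.
Add 9 hours 37 minutes flight time → 6:37 PM UTC.
Kolkata is UTC+5:30, so local arrival = 6:37 PM + 5:30 = 12:07 AM on Apr 11.
Layover = 6:37 AM − 12:07 AM = 6 hours 30 minutes.

6 hours 30 minutes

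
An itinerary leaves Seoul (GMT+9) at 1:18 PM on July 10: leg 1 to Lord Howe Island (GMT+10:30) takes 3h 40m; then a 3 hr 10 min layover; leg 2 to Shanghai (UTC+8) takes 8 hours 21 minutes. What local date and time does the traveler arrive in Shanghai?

Convert departure to UTC: 1:18 PM − 9:00 = 4:18 AM UTC on Jul 10.
Add 3 hours 40 minutes leg 1 → 7:58 AM UTC.
Add 3 hours and 10 minutes layover in Lord Howe Island → 11:08 AM UTC.
Add 8 hours and 21 minutes leg 2 → 7:29 PM UTC.
Shanghai is UTC+8:00, so local arrival = 7:29 PM + 8:00 = 3:29 AM on Jul 11.

3:29 AM on Jul 11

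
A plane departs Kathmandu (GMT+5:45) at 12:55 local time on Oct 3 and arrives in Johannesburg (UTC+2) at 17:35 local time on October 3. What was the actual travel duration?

Departure in UTC: 12:55 − 5:45 = 07:10 on Oct 3.
Arrival in UTC: 17:35 − 2:00 = 15:35 on Oct 3.
Elapsed = 15:35 − 07:10 = 8 hours 25 minutes.

8 hours 25 minutes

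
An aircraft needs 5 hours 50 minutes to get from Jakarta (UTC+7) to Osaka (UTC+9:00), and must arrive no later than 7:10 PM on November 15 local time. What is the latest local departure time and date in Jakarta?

Target arrival in UTC: 7:10 PM − 9:00 = 10:10 AM on Nov 15.
Subtract 5 hours and 50 minutes → departure 4:20 AM UTC on Nov 15.
Jakarta is UTC+7:00: 4:20 AM + 7:00 = 11:20 AM on Nov 15.

11:20 AM on November 15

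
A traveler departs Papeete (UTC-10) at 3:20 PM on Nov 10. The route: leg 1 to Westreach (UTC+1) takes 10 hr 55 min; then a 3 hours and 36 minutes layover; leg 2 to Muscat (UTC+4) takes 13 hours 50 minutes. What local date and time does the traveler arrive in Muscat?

9:41 AM on November 12

Convert departure to UTC: 3:20 PM + 10:00 = 1:20 AM UTC on Nov 11.
Add 10 hours 55 minutes leg 1 → 12:15 PM UTC.
Add 3 hours and 36 minutes layover in Westreach → 3:51 PM UTC.
Add 13 hours and 50 minutes leg 2 → 5:41 AM UTC (Nov 12).
Muscat is UTC+4:00, so local arrival = 5:41 AM + 4:00 = 9:41 AM on Nov 12.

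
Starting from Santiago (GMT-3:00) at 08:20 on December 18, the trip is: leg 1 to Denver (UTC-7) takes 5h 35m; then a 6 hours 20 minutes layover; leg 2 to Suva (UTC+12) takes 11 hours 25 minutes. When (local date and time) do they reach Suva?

Convert departure to UTC: 08:20 + 3:00 = 11:20 UTC on Dec 18.
Add 5 hours and 35 minutes leg 1 → 16:55 UTC.
Add 6 hours 20 minutes layover in Denver → 23:15 UTC.
Add 11 hours and 25 minutes leg 2 → 10:40 UTC (Dec 19).
Suva is UTC+12:00, so local arrival = 10:40 + 12:00 = 22:40 on Dec 19.

22:40 on December 19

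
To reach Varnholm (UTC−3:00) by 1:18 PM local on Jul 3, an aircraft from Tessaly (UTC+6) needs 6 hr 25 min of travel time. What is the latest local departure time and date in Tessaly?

Target arrival in UTC: 1:18 PM + 3:00 = 4:18 PM on Jul 3.
Subtract 6 hours 25 minutes → departure 9:53 AM UTC on Jul 3.
Tessaly is UTC+6:00: 9:53 AM + 6:00 = 3:53 PM on Jul 3.

3:53 PM on July 3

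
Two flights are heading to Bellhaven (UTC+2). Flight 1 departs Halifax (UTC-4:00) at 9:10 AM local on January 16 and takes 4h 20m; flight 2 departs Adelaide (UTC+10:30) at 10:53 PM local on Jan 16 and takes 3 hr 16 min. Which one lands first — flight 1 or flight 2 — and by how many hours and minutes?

Flight 1 in UTC: 9:10 AM + 4:00 = 1:10 PM on Jan 16.
+4 hours 20 minutes → arrive 5:30 PM UTC on Jan 16.
Flight 2 in UTC: 10:53 PM − 10:30 = 12:23 PM on Jan 16.
+3 hours and 16 minutes → arrive 3:39 PM UTC on Jan 16.
Flight 2 lands earlier by 1 hour 51 minutes.

the second, by 1 hour 51 minutes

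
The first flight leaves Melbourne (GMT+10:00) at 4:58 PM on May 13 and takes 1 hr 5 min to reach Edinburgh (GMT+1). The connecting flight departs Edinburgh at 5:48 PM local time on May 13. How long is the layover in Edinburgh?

8 hours 45 minutes

Convert departure to UTC: 4:58 PM − 10:00 = 6:58 AM UTC on May 13.
Add 1 hour and 5 minutes flight time → 8:03 AM UTC.
Edinburgh is UTC+1:00, so local arrival = 8:03 AM + 1:00 = 9:03 AM on May 13.
Layover = 5:48 PM − 9:03 AM = 8 hours 45 minutes.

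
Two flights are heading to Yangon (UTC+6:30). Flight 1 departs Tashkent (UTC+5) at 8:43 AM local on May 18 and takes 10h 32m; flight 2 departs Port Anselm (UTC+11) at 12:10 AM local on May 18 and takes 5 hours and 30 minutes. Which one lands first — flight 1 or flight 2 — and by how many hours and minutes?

the second, by 19 hours 35 minutes

Flight 1 in UTC: 8:43 AM − 5:00 = 3:43 AM on May 18.
+10 hours 32 minutes → arrive 2:15 PM UTC on May 18.
Flight 2 in UTC: 12:10 AM − 11:00 = 1:10 PM on May 17.
+5 hours 30 minutes → arrive 6:40 PM UTC on May 17.
Flight 2 lands earlier by 19 hours 35 minutes.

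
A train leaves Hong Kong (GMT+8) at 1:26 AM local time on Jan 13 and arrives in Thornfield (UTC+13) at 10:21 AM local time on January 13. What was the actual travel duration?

3 hours 55 minutes

Departure in UTC: 1:26 AM − 8:00 = 5:26 PM on Jan 12.
Arrival in UTC: 10:21 AM − 13:00 = 9:21 PM on Jan 12.
Elapsed = 9:21 PM − 5:26 PM = 3 hours 55 minutes.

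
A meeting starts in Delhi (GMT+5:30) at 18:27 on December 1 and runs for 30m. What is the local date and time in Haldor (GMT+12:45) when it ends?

02:12 on December 2

Convert start to UTC: 18:27 − 5:30 = 12:57 UTC on Dec 1.
Add 30 minutes duration → 13:27 UTC.
Haldor is UTC+12:45, so local end time = 13:27 + 12:45 = 02:12 on Dec 2.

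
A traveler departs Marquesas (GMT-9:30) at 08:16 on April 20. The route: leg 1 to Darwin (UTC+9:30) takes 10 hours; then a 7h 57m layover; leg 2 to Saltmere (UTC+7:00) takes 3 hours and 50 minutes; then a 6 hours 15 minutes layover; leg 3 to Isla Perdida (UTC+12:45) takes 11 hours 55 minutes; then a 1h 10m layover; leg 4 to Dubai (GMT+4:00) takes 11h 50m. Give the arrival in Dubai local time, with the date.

Convert departure to UTC: 08:16 + 9:30 = 17:46 UTC on Apr 20.
Add 10 hours leg 1 → 03:46 UTC (Apr 21).
Add 7 hours 57 minutes layover in Darwin → 11:43 UTC.
Add 3 hours 50 minutes leg 2 → 15:33 UTC.
Add 6 hours and 15 minutes layover in Saltmere → 21:48 UTC.
Add 11 hours 55 minutes leg 3 → 09:43 UTC (Apr 22).
Add 1 hour and 10 minutes layover in Isla Perdida → 10:53 UTC.
Add 11 hours 50 minutes leg 4 → 22:43 UTC.
Dubai is UTC+4:00, so local arrival = 22:43 + 4:00 = 02:43 on Apr 23.

02:43 on Apr 23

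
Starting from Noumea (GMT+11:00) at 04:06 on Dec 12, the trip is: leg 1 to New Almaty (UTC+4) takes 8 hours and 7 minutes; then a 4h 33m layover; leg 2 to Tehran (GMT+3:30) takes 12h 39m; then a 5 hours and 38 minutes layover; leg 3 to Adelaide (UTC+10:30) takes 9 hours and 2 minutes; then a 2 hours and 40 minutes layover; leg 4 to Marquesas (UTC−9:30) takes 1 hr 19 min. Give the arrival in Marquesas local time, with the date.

Convert departure to UTC: 04:06 − 11:00 = 17:06 UTC on Dec 11.
Add 8 hours 7 minutes leg 1 → 01:13 UTC (Dec 12).
Add 4 hours 33 minutes layover in New Almaty → 05:46 UTC.
Add 12 hours and 39 minutes leg 2 → 18:25 UTC.
Add 5 hours 38 minutes layover in Tehran → 00:03 UTC (Dec 13).
Add 9 hours and 2 minutes leg 3 → 09:05 UTC.
Add 2 hours 40 minutes layover in Adelaide → 11:45 UTC.
Add 1 hour and 19 minutes leg 4 → 13:04 UTC.
Marquesas is UTC−9:30, so local arrival = 13:04 − 9:30 = 03:34 on Dec 13.

03:34 on December 13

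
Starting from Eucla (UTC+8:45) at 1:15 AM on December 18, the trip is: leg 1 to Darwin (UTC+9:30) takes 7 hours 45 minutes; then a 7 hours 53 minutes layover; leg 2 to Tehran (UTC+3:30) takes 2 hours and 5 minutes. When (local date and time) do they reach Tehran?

Convert departure to UTC: 1:15 AM − 8:45 = 4:30 PM UTC on Dec 17.
Add 7 hours and 45 minutes leg 1 → 12:15 AM UTC (Dec 18).
Add 7 hours and 53 minutes layover in Darwin → 8:08 AM UTC.
Add 2 hours 5 minutes leg 2 → 10:13 AM UTC.
Tehran is UTC+3:30, so local arrival = 10:13 AM + 3:30 = 1:43 PM on Dec 18.

1:43 PM on December 18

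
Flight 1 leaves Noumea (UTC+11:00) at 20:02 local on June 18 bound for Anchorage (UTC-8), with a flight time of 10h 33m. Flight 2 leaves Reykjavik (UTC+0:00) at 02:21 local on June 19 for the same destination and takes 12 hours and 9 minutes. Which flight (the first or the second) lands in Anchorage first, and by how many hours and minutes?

the first, by 18 hours 55 minutes

Flight 1 in UTC: 20:02 − 11:00 = 09:02 on Jun 18.
+10 hours 33 minutes → arrive 19:35 UTC on Jun 18.
Flight 2 departs at 02:21 UTC (Jun 19).
+12 hours 9 minutes → arrive 14:30 UTC on Jun 19.
Flight 1 lands earlier by 18 hours 55 minutes.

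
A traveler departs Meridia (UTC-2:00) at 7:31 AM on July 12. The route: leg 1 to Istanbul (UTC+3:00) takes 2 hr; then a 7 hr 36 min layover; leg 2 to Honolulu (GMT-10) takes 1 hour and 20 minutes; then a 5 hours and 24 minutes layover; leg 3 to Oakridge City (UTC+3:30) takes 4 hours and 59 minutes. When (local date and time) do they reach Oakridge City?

Convert departure to UTC: 7:31 AM + 2:00 = 9:31 AM UTC on Jul 12.
Add 2 hours leg 1 → 11:31 AM UTC.
Add 7 hours 36 minutes layover in Istanbul → 7:07 PM UTC.
Add 1 hour 20 minutes leg 2 → 8:27 PM UTC.
Add 5 hours and 24 minutes layover in Honolulu → 1:51 AM UTC (Jul 13).
Add 4 hours 59 minutes leg 3 → 6:50 AM UTC.
Oakridge City is UTC+3:30, so local arrival = 6:50 AM + 3:30 = 10:20 AM on Jul 13.

10:20 AM on Jul 13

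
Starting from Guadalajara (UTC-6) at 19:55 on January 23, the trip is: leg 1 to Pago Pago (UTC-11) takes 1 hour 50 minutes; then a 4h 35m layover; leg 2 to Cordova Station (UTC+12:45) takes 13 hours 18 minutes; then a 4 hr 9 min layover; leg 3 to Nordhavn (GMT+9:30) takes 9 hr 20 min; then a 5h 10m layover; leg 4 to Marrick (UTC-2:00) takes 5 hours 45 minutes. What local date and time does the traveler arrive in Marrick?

Convert departure to UTC: 19:55 + 6:00 = 01:55 UTC on Jan 24.
Add 1 hour 50 minutes leg 1 → 03:45 UTC.
Add 4 hours and 35 minutes layover in Pago Pago → 08:20 UTC.
Add 13 hours and 18 minutes leg 2 → 21:38 UTC.
Add 4 hours and 9 minutes layover in Cordova Station → 01:47 UTC (Jan 25).
Add 9 hours and 20 minutes leg 3 → 11:07 UTC.
Add 5 hours 10 minutes layover in Nordhavn → 16:17 UTC.
Add 5 hours and 45 minutes leg 4 → 22:02 UTC.
Marrick is UTC−2:00, so local arrival = 22:02 − 2:00 = 20:02 on Jan 25.

20:02 on Jan 25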